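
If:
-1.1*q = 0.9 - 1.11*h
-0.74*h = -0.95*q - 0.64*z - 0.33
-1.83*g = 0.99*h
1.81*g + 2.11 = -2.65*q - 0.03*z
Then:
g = -0.01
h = 0.02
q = -0.80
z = 0.69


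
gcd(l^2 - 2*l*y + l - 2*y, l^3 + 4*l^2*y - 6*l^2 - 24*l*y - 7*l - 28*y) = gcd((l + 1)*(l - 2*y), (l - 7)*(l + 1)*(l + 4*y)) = l + 1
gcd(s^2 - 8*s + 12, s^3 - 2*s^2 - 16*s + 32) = s - 2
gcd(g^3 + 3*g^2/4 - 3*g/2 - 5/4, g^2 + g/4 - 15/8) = g - 5/4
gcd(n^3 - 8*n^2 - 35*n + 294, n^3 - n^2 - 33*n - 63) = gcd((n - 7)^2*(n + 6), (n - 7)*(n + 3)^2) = n - 7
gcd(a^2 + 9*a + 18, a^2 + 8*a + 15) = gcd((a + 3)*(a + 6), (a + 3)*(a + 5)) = a + 3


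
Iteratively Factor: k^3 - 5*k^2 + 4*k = (k)*(k^2 - 5*k + 4) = k*(k - 4)*(k - 1)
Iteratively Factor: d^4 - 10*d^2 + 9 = (d + 3)*(d^3 - 3*d^2 - d + 3) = (d - 3)*(d + 3)*(d^2 - 1) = (d - 3)*(d + 1)*(d + 3)*(d - 1)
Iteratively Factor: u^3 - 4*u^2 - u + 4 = (u + 1)*(u^2 - 5*u + 4) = (u - 4)*(u + 1)*(u - 1)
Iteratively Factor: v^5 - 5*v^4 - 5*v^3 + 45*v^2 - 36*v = (v)*(v^4 - 5*v^3 - 5*v^2 + 45*v - 36) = v*(v - 1)*(v^3 - 4*v^2 - 9*v + 36) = v*(v - 4)*(v - 1)*(v^2 - 9) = v*(v - 4)*(v - 3)*(v - 1)*(v + 3)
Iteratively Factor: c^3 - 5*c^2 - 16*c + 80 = (c - 4)*(c^2 - c - 20) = (c - 5)*(c - 4)*(c + 4)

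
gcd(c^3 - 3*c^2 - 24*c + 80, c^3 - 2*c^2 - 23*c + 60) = c^2 + c - 20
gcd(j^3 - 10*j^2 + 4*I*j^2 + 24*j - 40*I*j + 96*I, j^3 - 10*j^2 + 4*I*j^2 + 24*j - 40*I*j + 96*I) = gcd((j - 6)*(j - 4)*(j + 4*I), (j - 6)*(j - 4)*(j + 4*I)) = j^3 + j^2*(-10 + 4*I) + j*(24 - 40*I) + 96*I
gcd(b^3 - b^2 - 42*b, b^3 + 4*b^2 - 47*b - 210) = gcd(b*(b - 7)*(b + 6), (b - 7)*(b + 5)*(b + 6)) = b^2 - b - 42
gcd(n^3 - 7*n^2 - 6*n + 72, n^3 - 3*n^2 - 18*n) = n^2 - 3*n - 18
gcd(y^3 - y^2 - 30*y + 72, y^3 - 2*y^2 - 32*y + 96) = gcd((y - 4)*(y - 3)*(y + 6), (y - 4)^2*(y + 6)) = y^2 + 2*y - 24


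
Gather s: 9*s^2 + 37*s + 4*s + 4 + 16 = 9*s^2 + 41*s + 20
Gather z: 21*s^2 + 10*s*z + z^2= 21*s^2 + 10*s*z + z^2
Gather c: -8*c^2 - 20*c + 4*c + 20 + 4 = -8*c^2 - 16*c + 24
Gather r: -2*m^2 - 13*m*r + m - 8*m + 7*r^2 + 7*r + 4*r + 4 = -2*m^2 - 7*m + 7*r^2 + r*(11 - 13*m) + 4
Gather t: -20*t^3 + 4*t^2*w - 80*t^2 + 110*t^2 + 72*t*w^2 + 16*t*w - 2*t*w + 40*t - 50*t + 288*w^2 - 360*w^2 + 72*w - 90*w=-20*t^3 + t^2*(4*w + 30) + t*(72*w^2 + 14*w - 10) - 72*w^2 - 18*w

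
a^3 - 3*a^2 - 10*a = a*(a - 5)*(a + 2)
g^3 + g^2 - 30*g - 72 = (g - 6)*(g + 3)*(g + 4)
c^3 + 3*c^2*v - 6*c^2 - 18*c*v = c*(c - 6)*(c + 3*v)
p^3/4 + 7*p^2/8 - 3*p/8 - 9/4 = (p/4 + 1/2)*(p - 3/2)*(p + 3)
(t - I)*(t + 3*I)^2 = t^3 + 5*I*t^2 - 3*t + 9*I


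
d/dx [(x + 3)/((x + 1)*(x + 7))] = (-x^2 - 6*x - 17)/(x^4 + 16*x^3 + 78*x^2 + 112*x + 49)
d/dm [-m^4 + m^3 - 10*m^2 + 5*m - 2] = -4*m^3 + 3*m^2 - 20*m + 5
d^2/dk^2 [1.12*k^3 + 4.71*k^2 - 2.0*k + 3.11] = 6.72*k + 9.42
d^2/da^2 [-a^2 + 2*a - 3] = -2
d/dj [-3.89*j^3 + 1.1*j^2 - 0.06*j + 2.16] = -11.67*j^2 + 2.2*j - 0.06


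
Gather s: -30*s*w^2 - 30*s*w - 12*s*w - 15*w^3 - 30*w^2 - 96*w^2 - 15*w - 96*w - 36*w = s*(-30*w^2 - 42*w) - 15*w^3 - 126*w^2 - 147*w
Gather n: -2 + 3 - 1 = 0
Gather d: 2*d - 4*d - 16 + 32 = 16 - 2*d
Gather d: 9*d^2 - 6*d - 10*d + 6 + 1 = 9*d^2 - 16*d + 7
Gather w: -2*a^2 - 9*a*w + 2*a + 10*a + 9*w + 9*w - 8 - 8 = -2*a^2 + 12*a + w*(18 - 9*a) - 16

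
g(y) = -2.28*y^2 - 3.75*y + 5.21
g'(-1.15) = 1.49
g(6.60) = -118.86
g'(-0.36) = -2.11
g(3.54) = -36.64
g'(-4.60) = 17.23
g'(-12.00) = 50.97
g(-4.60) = -25.78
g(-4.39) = -22.27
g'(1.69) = -11.46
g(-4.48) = -23.75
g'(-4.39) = 16.27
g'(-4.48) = 16.68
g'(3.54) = -19.89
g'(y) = -4.56*y - 3.75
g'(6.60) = -33.85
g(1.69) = -7.64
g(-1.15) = 6.51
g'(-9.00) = 37.29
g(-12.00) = -278.11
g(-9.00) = -145.72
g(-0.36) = 6.26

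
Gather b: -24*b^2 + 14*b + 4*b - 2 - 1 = -24*b^2 + 18*b - 3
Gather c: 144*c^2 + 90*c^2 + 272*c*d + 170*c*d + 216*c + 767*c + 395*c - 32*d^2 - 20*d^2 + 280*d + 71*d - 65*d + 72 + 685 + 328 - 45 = 234*c^2 + c*(442*d + 1378) - 52*d^2 + 286*d + 1040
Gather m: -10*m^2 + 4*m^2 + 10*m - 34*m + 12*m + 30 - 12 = -6*m^2 - 12*m + 18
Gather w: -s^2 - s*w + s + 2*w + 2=-s^2 + s + w*(2 - s) + 2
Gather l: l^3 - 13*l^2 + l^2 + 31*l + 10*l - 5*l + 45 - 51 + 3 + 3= l^3 - 12*l^2 + 36*l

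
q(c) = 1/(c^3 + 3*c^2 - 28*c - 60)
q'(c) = (-3*c^2 - 6*c + 28)/(c^3 + 3*c^2 - 28*c - 60)^2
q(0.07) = -0.02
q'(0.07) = 0.01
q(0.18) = -0.02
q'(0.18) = 0.01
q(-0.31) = -0.02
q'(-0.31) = 0.01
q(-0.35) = -0.02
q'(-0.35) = 0.01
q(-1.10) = -0.04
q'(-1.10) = 0.04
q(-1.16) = -0.04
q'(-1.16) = 0.05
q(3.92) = -0.02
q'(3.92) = -0.01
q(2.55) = -0.01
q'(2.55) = -0.00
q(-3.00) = 0.04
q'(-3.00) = 0.03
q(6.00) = 0.01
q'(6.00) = -0.01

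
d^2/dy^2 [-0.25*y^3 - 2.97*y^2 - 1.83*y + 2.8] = -1.5*y - 5.94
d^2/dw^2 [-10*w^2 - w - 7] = -20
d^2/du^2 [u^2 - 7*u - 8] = 2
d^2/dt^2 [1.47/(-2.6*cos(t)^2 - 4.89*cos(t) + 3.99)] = (39.7488*(1 - cos(t)^2)^2 + 56.06874*cos(t)^3 + 116.024307*cos(t)^2 - 83.456163*cos(t) - 140.549934)/(2.6*cos(t)^2 + 4.89*cos(t) - 3.99)^3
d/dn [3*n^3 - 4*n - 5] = 9*n^2 - 4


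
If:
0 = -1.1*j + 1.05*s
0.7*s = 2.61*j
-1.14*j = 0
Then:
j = 0.00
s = 0.00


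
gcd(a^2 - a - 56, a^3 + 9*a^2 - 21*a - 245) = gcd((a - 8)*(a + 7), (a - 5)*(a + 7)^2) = a + 7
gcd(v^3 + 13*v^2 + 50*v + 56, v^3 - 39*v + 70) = v + 7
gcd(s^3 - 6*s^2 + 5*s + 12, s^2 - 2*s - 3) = s^2 - 2*s - 3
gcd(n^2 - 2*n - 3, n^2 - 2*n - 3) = n^2 - 2*n - 3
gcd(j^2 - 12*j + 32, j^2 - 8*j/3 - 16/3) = j - 4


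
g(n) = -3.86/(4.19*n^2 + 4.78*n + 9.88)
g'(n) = -3.86*(-8.38*n - 4.78)/(4.19*n^2 + 4.78*n + 9.88)^2 = (32.3468*n + 18.4508)/(4.19*n^2 + 4.78*n + 9.88)^2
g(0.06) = -0.38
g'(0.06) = 0.20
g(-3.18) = -0.10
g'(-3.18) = -0.06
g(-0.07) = -0.40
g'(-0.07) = 0.18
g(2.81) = -0.07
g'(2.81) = 0.03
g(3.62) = -0.05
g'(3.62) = 0.02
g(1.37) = -0.16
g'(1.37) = 0.11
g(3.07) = -0.06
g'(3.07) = 0.03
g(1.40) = -0.16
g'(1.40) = 0.10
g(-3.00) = -0.12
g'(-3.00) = -0.07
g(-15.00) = -0.00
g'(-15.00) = -0.00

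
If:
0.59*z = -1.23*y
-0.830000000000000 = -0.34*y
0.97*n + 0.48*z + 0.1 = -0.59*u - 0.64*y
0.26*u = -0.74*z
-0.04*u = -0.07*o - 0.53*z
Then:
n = -8.01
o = 46.81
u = 14.48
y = 2.44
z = -5.09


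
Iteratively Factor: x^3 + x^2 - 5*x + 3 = (x - 1)*(x^2 + 2*x - 3) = (x - 1)^2*(x + 3)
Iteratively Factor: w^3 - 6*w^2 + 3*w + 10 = (w + 1)*(w^2 - 7*w + 10) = (w - 5)*(w + 1)*(w - 2)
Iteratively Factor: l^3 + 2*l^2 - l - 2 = (l + 2)*(l^2 - 1) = (l + 1)*(l + 2)*(l - 1)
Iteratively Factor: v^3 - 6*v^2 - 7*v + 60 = (v - 4)*(v^2 - 2*v - 15) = (v - 5)*(v - 4)*(v + 3)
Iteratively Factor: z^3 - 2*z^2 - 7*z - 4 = (z - 4)*(z^2 + 2*z + 1) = (z - 4)*(z + 1)*(z + 1)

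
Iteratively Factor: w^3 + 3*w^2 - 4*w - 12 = (w + 3)*(w^2 - 4) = (w - 2)*(w + 3)*(w + 2)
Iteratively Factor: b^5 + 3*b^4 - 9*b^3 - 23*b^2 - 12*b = (b + 1)*(b^4 + 2*b^3 - 11*b^2 - 12*b) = (b + 1)^2*(b^3 + b^2 - 12*b) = b*(b + 1)^2*(b^2 + b - 12) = b*(b + 1)^2*(b + 4)*(b - 3)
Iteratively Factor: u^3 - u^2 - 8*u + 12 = (u + 3)*(u^2 - 4*u + 4) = (u - 2)*(u + 3)*(u - 2)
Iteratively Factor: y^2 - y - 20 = (y + 4)*(y - 5)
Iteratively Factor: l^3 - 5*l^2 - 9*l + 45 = (l + 3)*(l^2 - 8*l + 15) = (l - 3)*(l + 3)*(l - 5)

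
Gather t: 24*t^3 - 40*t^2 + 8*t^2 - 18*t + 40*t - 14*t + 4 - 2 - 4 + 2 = 24*t^3 - 32*t^2 + 8*t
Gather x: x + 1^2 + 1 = x + 2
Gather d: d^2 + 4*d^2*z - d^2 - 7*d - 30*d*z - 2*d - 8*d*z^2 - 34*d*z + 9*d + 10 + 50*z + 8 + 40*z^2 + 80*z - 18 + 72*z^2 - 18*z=4*d^2*z + d*(-8*z^2 - 64*z) + 112*z^2 + 112*z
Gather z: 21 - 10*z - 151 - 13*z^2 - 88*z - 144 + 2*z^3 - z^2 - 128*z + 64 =2*z^3 - 14*z^2 - 226*z - 210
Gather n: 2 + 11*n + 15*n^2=15*n^2 + 11*n + 2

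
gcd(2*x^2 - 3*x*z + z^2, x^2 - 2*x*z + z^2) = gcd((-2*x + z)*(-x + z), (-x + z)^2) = x - z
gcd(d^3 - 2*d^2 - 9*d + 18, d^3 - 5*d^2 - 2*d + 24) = d - 3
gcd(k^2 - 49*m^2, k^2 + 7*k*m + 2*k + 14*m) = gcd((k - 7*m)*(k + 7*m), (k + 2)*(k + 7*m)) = k + 7*m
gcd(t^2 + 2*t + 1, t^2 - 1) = t + 1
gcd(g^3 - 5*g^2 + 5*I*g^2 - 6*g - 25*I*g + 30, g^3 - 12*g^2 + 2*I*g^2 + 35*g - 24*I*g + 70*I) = g^2 + g*(-5 + 2*I) - 10*I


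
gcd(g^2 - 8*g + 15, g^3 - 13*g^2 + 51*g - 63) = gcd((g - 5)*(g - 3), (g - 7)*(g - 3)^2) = g - 3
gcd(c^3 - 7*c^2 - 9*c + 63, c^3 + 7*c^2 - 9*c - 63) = c^2 - 9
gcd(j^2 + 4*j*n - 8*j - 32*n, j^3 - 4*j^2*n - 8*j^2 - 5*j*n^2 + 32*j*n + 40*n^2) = j - 8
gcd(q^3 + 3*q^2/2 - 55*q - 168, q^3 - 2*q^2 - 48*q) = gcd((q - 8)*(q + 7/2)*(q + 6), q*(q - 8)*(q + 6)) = q^2 - 2*q - 48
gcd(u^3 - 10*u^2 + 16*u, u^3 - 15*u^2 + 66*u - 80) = u^2 - 10*u + 16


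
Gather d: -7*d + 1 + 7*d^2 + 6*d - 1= 7*d^2 - d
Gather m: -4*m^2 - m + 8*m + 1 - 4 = -4*m^2 + 7*m - 3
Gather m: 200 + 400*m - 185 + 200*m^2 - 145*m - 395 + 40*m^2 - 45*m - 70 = 240*m^2 + 210*m - 450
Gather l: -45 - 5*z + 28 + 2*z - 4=-3*z - 21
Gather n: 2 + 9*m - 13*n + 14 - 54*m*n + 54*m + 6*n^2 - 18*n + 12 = 63*m + 6*n^2 + n*(-54*m - 31) + 28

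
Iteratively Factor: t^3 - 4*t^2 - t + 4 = (t - 4)*(t^2 - 1) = (t - 4)*(t + 1)*(t - 1)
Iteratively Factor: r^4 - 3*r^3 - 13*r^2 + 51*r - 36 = (r + 4)*(r^3 - 7*r^2 + 15*r - 9) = (r - 3)*(r + 4)*(r^2 - 4*r + 3) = (r - 3)*(r - 1)*(r + 4)*(r - 3)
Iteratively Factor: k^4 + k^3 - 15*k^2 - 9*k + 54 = (k + 3)*(k^3 - 2*k^2 - 9*k + 18) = (k + 3)^2*(k^2 - 5*k + 6) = (k - 3)*(k + 3)^2*(k - 2)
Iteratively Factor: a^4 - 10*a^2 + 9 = (a - 3)*(a^3 + 3*a^2 - a - 3) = (a - 3)*(a - 1)*(a^2 + 4*a + 3) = (a - 3)*(a - 1)*(a + 3)*(a + 1)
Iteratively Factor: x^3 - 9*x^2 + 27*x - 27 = (x - 3)*(x^2 - 6*x + 9) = (x - 3)^2*(x - 3)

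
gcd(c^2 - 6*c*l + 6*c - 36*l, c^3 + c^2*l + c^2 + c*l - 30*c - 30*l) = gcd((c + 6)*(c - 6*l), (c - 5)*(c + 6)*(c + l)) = c + 6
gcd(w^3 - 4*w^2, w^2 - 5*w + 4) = w - 4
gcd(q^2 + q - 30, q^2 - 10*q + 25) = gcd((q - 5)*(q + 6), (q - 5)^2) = q - 5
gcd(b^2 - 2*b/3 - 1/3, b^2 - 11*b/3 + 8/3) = b - 1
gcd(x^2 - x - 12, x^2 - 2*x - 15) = x + 3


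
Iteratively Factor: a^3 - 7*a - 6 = (a - 3)*(a^2 + 3*a + 2) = (a - 3)*(a + 1)*(a + 2)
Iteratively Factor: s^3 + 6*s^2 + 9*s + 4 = (s + 1)*(s^2 + 5*s + 4) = (s + 1)^2*(s + 4)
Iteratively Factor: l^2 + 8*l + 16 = (l + 4)*(l + 4)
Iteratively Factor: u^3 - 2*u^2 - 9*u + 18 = (u - 2)*(u^2 - 9) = (u - 2)*(u + 3)*(u - 3)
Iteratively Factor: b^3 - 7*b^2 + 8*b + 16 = (b + 1)*(b^2 - 8*b + 16) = (b - 4)*(b + 1)*(b - 4)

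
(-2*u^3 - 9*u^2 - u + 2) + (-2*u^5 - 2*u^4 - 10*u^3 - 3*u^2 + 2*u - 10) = -2*u^5 - 2*u^4 - 12*u^3 - 12*u^2 + u - 8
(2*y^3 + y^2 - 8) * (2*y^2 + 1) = 4*y^5 + 2*y^4 + 2*y^3 - 15*y^2 - 8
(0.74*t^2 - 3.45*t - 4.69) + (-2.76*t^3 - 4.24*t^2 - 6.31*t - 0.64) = -2.76*t^3 - 3.5*t^2 - 9.76*t - 5.33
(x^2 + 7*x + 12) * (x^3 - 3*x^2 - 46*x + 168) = x^5 + 4*x^4 - 55*x^3 - 190*x^2 + 624*x + 2016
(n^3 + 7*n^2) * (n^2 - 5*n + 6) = n^5 + 2*n^4 - 29*n^3 + 42*n^2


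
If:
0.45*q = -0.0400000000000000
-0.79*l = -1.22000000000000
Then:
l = 1.54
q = -0.09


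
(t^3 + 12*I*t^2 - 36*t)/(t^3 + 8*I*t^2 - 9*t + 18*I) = t*(t + 6*I)/(t^2 + 2*I*t + 3)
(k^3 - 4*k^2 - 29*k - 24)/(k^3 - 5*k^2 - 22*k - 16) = (k + 3)/(k + 2)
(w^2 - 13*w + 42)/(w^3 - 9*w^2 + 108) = (w - 7)/(w^2 - 3*w - 18)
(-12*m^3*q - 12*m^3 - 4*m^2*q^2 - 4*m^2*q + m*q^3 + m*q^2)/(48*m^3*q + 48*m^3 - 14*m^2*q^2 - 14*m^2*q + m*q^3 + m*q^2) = (2*m + q)/(-8*m + q)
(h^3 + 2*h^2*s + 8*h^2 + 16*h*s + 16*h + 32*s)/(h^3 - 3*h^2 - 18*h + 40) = (h^2 + 2*h*s + 4*h + 8*s)/(h^2 - 7*h + 10)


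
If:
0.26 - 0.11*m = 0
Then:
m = 2.36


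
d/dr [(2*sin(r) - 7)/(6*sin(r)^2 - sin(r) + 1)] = (-12*sin(r)^2 + 84*sin(r) - 5)*cos(r)/(6*sin(r)^2 - sin(r) + 1)^2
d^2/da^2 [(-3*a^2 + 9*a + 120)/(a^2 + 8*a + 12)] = 6*(11*a^3 + 156*a^2 + 852*a + 1648)/(a^6 + 24*a^5 + 228*a^4 + 1088*a^3 + 2736*a^2 + 3456*a + 1728)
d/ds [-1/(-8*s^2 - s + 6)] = (-16*s - 1)/(8*s^2 + s - 6)^2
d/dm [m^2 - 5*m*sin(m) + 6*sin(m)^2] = -5*m*cos(m) + 2*m - 5*sin(m) + 6*sin(2*m)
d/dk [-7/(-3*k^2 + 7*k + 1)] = 7*(7 - 6*k)/(-3*k^2 + 7*k + 1)^2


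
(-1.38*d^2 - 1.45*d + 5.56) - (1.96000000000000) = -1.38*d^2 - 1.45*d + 3.6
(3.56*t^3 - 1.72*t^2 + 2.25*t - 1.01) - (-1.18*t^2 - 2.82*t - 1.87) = 3.56*t^3 - 0.54*t^2 + 5.07*t + 0.86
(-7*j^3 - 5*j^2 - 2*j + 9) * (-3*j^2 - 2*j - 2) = 21*j^5 + 29*j^4 + 30*j^3 - 13*j^2 - 14*j - 18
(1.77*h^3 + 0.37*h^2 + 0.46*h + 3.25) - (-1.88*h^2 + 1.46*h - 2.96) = 1.77*h^3 + 2.25*h^2 - 1.0*h + 6.21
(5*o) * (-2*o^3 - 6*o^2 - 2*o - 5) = -10*o^4 - 30*o^3 - 10*o^2 - 25*o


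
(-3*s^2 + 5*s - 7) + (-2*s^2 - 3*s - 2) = -5*s^2 + 2*s - 9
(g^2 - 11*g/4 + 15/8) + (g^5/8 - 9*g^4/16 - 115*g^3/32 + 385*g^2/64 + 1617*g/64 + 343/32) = g^5/8 - 9*g^4/16 - 115*g^3/32 + 449*g^2/64 + 1441*g/64 + 403/32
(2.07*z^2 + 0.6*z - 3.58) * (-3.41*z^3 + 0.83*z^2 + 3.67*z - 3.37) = -7.0587*z^5 - 0.3279*z^4 + 20.3027*z^3 - 7.7453*z^2 - 15.1606*z + 12.0646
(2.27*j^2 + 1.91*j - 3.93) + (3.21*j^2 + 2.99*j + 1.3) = 5.48*j^2 + 4.9*j - 2.63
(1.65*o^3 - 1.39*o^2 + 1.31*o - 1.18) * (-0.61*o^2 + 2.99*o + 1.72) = -1.0065*o^5 + 5.7814*o^4 - 2.1172*o^3 + 2.2459*o^2 - 1.275*o - 2.0296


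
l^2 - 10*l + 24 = (l - 6)*(l - 4)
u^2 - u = u*(u - 1)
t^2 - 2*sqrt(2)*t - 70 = (t - 7*sqrt(2))*(t + 5*sqrt(2))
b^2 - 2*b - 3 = (b - 3)*(b + 1)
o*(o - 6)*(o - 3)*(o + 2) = o^4 - 7*o^3 + 36*o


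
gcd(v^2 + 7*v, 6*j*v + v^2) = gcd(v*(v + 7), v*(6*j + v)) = v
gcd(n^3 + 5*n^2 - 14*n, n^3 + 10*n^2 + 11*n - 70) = n^2 + 5*n - 14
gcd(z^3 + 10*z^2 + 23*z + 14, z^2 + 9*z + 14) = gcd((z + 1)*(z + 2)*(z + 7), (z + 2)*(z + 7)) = z^2 + 9*z + 14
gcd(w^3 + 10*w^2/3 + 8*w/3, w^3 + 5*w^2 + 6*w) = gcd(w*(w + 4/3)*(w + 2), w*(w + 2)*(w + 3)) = w^2 + 2*w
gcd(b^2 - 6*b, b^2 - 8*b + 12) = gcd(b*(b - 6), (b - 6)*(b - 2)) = b - 6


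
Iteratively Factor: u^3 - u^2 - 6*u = (u)*(u^2 - u - 6) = u*(u - 3)*(u + 2)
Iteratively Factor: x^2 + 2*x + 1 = (x + 1)*(x + 1)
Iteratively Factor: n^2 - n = (n)*(n - 1)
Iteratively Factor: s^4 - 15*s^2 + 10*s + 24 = (s - 2)*(s^3 + 2*s^2 - 11*s - 12) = (s - 2)*(s + 1)*(s^2 + s - 12) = (s - 2)*(s + 1)*(s + 4)*(s - 3)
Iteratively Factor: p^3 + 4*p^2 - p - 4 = (p - 1)*(p^2 + 5*p + 4) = (p - 1)*(p + 1)*(p + 4)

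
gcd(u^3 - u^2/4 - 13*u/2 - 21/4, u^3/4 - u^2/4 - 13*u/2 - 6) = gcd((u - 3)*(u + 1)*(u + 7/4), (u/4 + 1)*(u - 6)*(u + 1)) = u + 1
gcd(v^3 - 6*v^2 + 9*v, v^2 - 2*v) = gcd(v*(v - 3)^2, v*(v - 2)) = v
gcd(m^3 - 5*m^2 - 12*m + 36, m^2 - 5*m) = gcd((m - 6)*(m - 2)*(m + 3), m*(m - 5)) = 1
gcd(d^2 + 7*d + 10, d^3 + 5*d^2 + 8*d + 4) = d + 2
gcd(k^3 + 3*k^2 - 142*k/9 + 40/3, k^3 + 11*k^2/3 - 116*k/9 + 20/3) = k^2 + 13*k/3 - 10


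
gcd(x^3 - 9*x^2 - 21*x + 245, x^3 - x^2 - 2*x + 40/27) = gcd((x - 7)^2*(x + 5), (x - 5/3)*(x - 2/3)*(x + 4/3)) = 1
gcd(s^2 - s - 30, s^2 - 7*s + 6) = s - 6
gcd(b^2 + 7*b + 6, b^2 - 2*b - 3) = b + 1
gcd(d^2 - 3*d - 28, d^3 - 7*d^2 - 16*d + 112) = d^2 - 3*d - 28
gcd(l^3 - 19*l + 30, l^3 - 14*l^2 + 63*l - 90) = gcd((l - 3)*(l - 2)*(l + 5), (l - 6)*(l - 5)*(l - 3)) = l - 3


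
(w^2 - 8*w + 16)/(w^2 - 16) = (w - 4)/(w + 4)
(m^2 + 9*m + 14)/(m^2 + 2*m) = (m + 7)/m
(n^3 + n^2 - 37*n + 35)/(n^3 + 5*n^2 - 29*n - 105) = (n - 1)/(n + 3)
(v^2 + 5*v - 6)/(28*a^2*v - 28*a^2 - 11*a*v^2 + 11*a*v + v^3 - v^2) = (v + 6)/(28*a^2 - 11*a*v + v^2)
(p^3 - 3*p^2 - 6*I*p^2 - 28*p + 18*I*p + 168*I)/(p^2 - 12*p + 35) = (p^2 + p*(4 - 6*I) - 24*I)/(p - 5)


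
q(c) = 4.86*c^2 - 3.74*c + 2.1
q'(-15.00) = -149.54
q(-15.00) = 1151.70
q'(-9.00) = -91.22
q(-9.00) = 429.42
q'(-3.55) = -38.25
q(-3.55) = 76.63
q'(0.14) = -2.38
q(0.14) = 1.67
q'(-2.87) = -31.64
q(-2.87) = 52.87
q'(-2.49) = -27.94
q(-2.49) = 41.55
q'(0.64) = 2.48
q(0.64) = 1.70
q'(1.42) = 10.06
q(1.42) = 6.59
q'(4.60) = 40.97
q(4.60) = 87.73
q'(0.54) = 1.51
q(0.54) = 1.50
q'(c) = 9.72*c - 3.74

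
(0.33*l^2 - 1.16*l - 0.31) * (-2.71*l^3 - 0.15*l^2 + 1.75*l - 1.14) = -0.8943*l^5 + 3.0941*l^4 + 1.5916*l^3 - 2.3597*l^2 + 0.7799*l + 0.3534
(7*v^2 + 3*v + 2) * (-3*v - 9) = -21*v^3 - 72*v^2 - 33*v - 18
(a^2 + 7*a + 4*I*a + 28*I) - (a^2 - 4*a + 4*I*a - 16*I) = 11*a + 44*I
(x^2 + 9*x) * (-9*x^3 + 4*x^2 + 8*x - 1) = -9*x^5 - 77*x^4 + 44*x^3 + 71*x^2 - 9*x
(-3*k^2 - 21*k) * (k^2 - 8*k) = -3*k^4 + 3*k^3 + 168*k^2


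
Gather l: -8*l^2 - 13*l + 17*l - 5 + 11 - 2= -8*l^2 + 4*l + 4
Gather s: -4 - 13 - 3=-20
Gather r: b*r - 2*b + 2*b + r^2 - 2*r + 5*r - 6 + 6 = r^2 + r*(b + 3)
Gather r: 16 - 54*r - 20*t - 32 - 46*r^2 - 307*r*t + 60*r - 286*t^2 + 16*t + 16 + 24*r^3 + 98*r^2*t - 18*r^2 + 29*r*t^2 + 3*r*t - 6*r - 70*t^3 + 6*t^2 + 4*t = 24*r^3 + r^2*(98*t - 64) + r*(29*t^2 - 304*t) - 70*t^3 - 280*t^2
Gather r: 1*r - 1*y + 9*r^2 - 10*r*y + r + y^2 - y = 9*r^2 + r*(2 - 10*y) + y^2 - 2*y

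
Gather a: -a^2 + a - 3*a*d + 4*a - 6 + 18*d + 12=-a^2 + a*(5 - 3*d) + 18*d + 6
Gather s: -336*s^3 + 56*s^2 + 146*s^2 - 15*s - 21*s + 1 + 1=-336*s^3 + 202*s^2 - 36*s + 2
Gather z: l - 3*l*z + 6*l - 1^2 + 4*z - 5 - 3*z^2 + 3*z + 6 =7*l - 3*z^2 + z*(7 - 3*l)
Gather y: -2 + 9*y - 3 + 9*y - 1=18*y - 6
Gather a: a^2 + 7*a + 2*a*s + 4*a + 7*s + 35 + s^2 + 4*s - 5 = a^2 + a*(2*s + 11) + s^2 + 11*s + 30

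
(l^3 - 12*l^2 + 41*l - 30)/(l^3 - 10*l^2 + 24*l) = (l^2 - 6*l + 5)/(l*(l - 4))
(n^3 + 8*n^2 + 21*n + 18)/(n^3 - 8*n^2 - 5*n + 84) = (n^2 + 5*n + 6)/(n^2 - 11*n + 28)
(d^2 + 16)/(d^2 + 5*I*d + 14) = (d^2 + 16)/(d^2 + 5*I*d + 14)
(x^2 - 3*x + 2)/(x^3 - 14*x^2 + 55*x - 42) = (x - 2)/(x^2 - 13*x + 42)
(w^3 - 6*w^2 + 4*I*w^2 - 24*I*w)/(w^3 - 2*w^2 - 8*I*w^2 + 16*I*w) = (w^2 + w*(-6 + 4*I) - 24*I)/(w^2 + w*(-2 - 8*I) + 16*I)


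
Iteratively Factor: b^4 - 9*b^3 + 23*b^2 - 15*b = (b - 1)*(b^3 - 8*b^2 + 15*b) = b*(b - 1)*(b^2 - 8*b + 15) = b*(b - 3)*(b - 1)*(b - 5)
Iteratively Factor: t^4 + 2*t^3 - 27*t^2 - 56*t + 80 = (t - 5)*(t^3 + 7*t^2 + 8*t - 16) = (t - 5)*(t + 4)*(t^2 + 3*t - 4) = (t - 5)*(t + 4)^2*(t - 1)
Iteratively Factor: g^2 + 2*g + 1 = (g + 1)*(g + 1)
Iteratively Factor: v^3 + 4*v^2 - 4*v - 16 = (v + 4)*(v^2 - 4) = (v + 2)*(v + 4)*(v - 2)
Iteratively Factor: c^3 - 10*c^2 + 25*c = (c)*(c^2 - 10*c + 25) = c*(c - 5)*(c - 5)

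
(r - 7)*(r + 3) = r^2 - 4*r - 21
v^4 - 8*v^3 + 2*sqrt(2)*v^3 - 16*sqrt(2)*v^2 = v^2*(v - 8)*(v + 2*sqrt(2))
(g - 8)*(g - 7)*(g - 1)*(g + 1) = g^4 - 15*g^3 + 55*g^2 + 15*g - 56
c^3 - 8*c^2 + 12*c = c*(c - 6)*(c - 2)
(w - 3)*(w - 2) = w^2 - 5*w + 6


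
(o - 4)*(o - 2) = o^2 - 6*o + 8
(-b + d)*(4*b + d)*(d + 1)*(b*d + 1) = -4*b^3*d^2 - 4*b^3*d + 3*b^2*d^3 + 3*b^2*d^2 - 4*b^2*d - 4*b^2 + b*d^4 + b*d^3 + 3*b*d^2 + 3*b*d + d^3 + d^2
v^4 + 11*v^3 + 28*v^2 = v^2*(v + 4)*(v + 7)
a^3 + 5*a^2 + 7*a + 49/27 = (a + 1/3)*(a + 7/3)^2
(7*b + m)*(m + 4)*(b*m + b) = 7*b^2*m^2 + 35*b^2*m + 28*b^2 + b*m^3 + 5*b*m^2 + 4*b*m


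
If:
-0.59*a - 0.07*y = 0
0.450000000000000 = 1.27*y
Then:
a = -0.04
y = 0.35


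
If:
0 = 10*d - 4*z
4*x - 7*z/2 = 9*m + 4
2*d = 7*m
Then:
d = 2*z/5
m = 4*z/35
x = 317*z/280 + 1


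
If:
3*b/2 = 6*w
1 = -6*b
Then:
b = -1/6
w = -1/24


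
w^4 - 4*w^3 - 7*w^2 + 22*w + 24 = (w - 4)*(w - 3)*(w + 1)*(w + 2)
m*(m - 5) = m^2 - 5*m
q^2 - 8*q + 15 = (q - 5)*(q - 3)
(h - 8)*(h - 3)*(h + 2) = h^3 - 9*h^2 + 2*h + 48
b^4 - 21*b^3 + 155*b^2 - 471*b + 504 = (b - 8)*(b - 7)*(b - 3)^2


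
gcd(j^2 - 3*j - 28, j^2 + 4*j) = j + 4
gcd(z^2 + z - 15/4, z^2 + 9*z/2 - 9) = z - 3/2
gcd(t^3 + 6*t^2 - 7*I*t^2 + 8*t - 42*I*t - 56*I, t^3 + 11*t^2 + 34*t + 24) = t + 4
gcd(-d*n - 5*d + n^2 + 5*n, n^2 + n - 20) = n + 5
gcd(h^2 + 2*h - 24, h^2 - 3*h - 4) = h - 4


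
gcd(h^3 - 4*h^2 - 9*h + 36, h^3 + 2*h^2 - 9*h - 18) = h^2 - 9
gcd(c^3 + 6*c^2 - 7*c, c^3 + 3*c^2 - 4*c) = c^2 - c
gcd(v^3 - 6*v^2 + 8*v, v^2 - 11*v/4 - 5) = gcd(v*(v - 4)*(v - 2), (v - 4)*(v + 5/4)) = v - 4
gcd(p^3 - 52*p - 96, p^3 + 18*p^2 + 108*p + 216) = p + 6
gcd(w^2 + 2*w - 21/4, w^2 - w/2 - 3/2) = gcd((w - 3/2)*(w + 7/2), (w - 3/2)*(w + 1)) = w - 3/2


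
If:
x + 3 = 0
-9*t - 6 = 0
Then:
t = -2/3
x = -3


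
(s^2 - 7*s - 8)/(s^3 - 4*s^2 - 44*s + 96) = (s + 1)/(s^2 + 4*s - 12)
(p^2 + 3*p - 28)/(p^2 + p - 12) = (p^2 + 3*p - 28)/(p^2 + p - 12)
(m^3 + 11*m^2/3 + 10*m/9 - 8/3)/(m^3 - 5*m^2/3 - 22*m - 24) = (m - 2/3)/(m - 6)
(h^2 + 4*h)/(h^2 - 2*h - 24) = h/(h - 6)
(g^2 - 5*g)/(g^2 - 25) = g/(g + 5)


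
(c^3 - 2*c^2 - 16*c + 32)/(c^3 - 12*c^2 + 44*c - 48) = (c + 4)/(c - 6)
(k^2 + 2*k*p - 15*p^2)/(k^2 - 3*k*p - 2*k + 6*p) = (k + 5*p)/(k - 2)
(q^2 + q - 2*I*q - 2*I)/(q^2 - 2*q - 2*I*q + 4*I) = (q + 1)/(q - 2)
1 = 1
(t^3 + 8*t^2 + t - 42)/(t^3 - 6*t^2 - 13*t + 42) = (t + 7)/(t - 7)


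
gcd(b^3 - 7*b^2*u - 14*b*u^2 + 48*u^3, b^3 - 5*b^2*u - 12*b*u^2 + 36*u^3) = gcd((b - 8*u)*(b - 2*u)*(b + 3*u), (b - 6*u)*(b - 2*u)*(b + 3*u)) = -b^2 - b*u + 6*u^2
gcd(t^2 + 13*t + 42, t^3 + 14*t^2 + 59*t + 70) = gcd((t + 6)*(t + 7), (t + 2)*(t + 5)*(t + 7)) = t + 7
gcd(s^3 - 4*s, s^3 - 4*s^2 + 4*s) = s^2 - 2*s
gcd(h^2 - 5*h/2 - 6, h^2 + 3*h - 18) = 1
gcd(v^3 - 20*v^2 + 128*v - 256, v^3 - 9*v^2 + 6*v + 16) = v - 8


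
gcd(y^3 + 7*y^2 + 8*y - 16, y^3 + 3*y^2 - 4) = y - 1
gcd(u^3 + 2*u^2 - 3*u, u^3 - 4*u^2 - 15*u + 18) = u^2 + 2*u - 3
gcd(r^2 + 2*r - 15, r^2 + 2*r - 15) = r^2 + 2*r - 15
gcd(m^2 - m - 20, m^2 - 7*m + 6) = 1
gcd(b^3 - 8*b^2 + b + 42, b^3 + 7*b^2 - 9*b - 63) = b - 3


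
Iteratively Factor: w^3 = (w)*(w^2) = w^2*(w)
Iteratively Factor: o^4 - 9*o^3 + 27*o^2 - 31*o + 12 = (o - 3)*(o^3 - 6*o^2 + 9*o - 4) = (o - 3)*(o - 1)*(o^2 - 5*o + 4) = (o - 3)*(o - 1)^2*(o - 4)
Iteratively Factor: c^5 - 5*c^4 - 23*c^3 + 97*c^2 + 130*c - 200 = (c + 2)*(c^4 - 7*c^3 - 9*c^2 + 115*c - 100) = (c - 5)*(c + 2)*(c^3 - 2*c^2 - 19*c + 20) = (c - 5)*(c - 1)*(c + 2)*(c^2 - c - 20) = (c - 5)^2*(c - 1)*(c + 2)*(c + 4)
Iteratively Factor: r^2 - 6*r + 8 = (r - 4)*(r - 2)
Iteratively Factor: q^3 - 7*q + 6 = (q - 1)*(q^2 + q - 6) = (q - 1)*(q + 3)*(q - 2)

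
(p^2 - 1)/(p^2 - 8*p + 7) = (p + 1)/(p - 7)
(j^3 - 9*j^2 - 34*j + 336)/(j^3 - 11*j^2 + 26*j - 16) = (j^2 - j - 42)/(j^2 - 3*j + 2)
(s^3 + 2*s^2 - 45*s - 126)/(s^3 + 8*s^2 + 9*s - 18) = (s - 7)/(s - 1)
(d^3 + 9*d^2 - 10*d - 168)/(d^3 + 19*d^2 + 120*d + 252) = (d - 4)/(d + 6)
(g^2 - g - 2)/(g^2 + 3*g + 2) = (g - 2)/(g + 2)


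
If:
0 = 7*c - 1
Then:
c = 1/7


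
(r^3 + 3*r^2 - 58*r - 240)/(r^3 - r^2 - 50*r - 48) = (r + 5)/(r + 1)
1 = 1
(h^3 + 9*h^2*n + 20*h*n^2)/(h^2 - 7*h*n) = (h^2 + 9*h*n + 20*n^2)/(h - 7*n)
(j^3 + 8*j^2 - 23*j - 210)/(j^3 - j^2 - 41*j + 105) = (j + 6)/(j - 3)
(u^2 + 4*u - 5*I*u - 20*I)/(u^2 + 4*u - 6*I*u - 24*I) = (u - 5*I)/(u - 6*I)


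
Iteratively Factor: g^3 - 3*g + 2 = (g - 1)*(g^2 + g - 2) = (g - 1)^2*(g + 2)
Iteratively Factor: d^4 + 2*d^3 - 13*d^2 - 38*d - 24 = (d + 1)*(d^3 + d^2 - 14*d - 24) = (d + 1)*(d + 2)*(d^2 - d - 12) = (d + 1)*(d + 2)*(d + 3)*(d - 4)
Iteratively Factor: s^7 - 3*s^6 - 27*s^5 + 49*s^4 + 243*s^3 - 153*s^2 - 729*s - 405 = (s - 3)*(s^6 - 27*s^4 - 32*s^3 + 147*s^2 + 288*s + 135) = (s - 3)*(s + 1)*(s^5 - s^4 - 26*s^3 - 6*s^2 + 153*s + 135) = (s - 3)*(s + 1)*(s + 3)*(s^4 - 4*s^3 - 14*s^2 + 36*s + 45) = (s - 5)*(s - 3)*(s + 1)*(s + 3)*(s^3 + s^2 - 9*s - 9) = (s - 5)*(s - 3)^2*(s + 1)*(s + 3)*(s^2 + 4*s + 3) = (s - 5)*(s - 3)^2*(s + 1)^2*(s + 3)*(s + 3)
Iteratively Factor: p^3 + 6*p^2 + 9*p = (p + 3)*(p^2 + 3*p) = p*(p + 3)*(p + 3)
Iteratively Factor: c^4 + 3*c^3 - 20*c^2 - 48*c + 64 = (c + 4)*(c^3 - c^2 - 16*c + 16) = (c - 4)*(c + 4)*(c^2 + 3*c - 4) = (c - 4)*(c + 4)^2*(c - 1)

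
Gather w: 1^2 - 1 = 0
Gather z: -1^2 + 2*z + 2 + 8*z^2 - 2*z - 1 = 8*z^2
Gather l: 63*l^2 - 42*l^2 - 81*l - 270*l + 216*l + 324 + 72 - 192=21*l^2 - 135*l + 204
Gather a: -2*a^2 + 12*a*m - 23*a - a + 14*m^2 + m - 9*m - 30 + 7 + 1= -2*a^2 + a*(12*m - 24) + 14*m^2 - 8*m - 22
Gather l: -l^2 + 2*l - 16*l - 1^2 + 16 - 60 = -l^2 - 14*l - 45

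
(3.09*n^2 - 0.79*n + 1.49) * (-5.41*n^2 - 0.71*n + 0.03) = -16.7169*n^4 + 2.08*n^3 - 7.4073*n^2 - 1.0816*n + 0.0447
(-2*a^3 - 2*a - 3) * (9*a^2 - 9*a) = -18*a^5 + 18*a^4 - 18*a^3 - 9*a^2 + 27*a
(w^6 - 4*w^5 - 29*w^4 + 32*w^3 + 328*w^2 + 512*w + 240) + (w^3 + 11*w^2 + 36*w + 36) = w^6 - 4*w^5 - 29*w^4 + 33*w^3 + 339*w^2 + 548*w + 276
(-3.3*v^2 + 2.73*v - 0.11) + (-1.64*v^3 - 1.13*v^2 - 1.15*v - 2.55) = -1.64*v^3 - 4.43*v^2 + 1.58*v - 2.66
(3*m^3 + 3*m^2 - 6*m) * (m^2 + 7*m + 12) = 3*m^5 + 24*m^4 + 51*m^3 - 6*m^2 - 72*m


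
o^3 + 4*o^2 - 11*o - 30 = (o - 3)*(o + 2)*(o + 5)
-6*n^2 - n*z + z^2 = (-3*n + z)*(2*n + z)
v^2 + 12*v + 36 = (v + 6)^2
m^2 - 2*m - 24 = (m - 6)*(m + 4)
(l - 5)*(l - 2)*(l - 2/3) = l^3 - 23*l^2/3 + 44*l/3 - 20/3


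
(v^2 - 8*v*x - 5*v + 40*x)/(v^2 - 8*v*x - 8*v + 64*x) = (v - 5)/(v - 8)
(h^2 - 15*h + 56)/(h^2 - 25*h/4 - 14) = 4*(h - 7)/(4*h + 7)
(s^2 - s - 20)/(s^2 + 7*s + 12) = (s - 5)/(s + 3)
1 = 1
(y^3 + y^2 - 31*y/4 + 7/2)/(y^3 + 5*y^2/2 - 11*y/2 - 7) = (y - 1/2)/(y + 1)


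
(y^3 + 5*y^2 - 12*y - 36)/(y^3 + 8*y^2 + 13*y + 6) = (y^2 - y - 6)/(y^2 + 2*y + 1)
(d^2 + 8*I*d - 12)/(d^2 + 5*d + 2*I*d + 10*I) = (d + 6*I)/(d + 5)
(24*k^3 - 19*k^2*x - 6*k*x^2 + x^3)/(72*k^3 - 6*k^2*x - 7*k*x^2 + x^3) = (8*k^2 - 9*k*x + x^2)/(24*k^2 - 10*k*x + x^2)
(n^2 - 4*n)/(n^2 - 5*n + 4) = n/(n - 1)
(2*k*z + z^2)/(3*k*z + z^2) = (2*k + z)/(3*k + z)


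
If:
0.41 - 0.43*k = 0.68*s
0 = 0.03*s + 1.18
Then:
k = 63.16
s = -39.33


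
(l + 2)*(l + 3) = l^2 + 5*l + 6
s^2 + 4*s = s*(s + 4)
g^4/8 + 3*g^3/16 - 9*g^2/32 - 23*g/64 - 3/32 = (g/4 + 1/2)*(g/2 + 1/4)*(g - 3/2)*(g + 1/2)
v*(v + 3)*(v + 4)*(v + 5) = v^4 + 12*v^3 + 47*v^2 + 60*v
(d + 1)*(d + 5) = d^2 + 6*d + 5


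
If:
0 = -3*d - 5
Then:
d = -5/3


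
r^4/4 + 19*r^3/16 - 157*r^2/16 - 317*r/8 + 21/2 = (r/4 + 1)*(r - 6)*(r - 1/4)*(r + 7)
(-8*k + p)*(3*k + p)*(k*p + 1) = -24*k^3*p - 5*k^2*p^2 - 24*k^2 + k*p^3 - 5*k*p + p^2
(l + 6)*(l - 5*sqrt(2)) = l^2 - 5*sqrt(2)*l + 6*l - 30*sqrt(2)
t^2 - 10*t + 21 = (t - 7)*(t - 3)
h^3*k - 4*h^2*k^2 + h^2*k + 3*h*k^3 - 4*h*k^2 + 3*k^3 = (h - 3*k)*(h - k)*(h*k + k)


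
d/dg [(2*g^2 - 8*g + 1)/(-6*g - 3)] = 2*(-2*g^2 - 2*g + 5)/(3*(4*g^2 + 4*g + 1))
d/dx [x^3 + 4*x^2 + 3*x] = 3*x^2 + 8*x + 3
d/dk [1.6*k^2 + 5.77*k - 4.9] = 3.2*k + 5.77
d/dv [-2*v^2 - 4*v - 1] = -4*v - 4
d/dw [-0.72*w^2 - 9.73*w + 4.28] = -1.44*w - 9.73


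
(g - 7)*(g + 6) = g^2 - g - 42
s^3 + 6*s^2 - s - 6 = (s - 1)*(s + 1)*(s + 6)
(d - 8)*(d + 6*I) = d^2 - 8*d + 6*I*d - 48*I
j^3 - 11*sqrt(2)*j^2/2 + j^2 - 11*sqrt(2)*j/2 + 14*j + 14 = (j + 1)*(j - 7*sqrt(2)/2)*(j - 2*sqrt(2))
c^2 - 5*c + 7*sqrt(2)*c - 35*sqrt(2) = (c - 5)*(c + 7*sqrt(2))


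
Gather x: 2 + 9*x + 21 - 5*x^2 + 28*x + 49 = -5*x^2 + 37*x + 72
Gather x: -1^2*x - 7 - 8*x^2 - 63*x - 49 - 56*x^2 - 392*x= -64*x^2 - 456*x - 56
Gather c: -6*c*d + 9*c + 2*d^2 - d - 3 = c*(9 - 6*d) + 2*d^2 - d - 3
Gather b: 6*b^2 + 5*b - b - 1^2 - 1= 6*b^2 + 4*b - 2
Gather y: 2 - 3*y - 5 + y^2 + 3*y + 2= y^2 - 1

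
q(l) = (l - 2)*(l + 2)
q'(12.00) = 24.00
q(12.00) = 140.00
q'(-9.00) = -18.00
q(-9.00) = 77.00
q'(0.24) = 0.48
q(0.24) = -3.94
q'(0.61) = 1.22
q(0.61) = -3.63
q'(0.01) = 0.02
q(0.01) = -4.00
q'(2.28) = 4.56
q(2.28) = 1.20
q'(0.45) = 0.90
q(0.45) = -3.80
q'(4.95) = 9.90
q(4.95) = 20.50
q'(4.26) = 8.52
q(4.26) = 14.15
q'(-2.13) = -4.26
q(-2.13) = 0.54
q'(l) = 2*l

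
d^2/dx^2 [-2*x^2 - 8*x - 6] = -4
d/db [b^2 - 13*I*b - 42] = 2*b - 13*I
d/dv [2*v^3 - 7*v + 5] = 6*v^2 - 7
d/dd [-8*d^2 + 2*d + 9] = 2 - 16*d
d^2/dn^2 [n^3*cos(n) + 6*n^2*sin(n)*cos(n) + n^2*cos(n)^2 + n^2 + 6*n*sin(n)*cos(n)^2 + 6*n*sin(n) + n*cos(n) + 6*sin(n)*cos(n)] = -n^3*cos(n) - 6*n^2*sin(n) - 12*n^2*sin(2*n) - 2*n^2*cos(2*n) - 15*n*sin(n)/2 - 4*n*sin(2*n) - 27*n*sin(3*n)/2 + 5*n*cos(n) + 24*n*cos(2*n) - 2*sin(n) - 6*sin(2*n) + 15*cos(n) + cos(2*n) + 9*cos(3*n) + 3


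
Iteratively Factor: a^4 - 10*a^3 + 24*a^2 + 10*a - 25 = (a - 5)*(a^3 - 5*a^2 - a + 5) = (a - 5)*(a + 1)*(a^2 - 6*a + 5) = (a - 5)^2*(a + 1)*(a - 1)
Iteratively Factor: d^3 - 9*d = (d)*(d^2 - 9) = d*(d + 3)*(d - 3)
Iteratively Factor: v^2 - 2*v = (v)*(v - 2)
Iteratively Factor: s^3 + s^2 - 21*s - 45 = (s + 3)*(s^2 - 2*s - 15) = (s - 5)*(s + 3)*(s + 3)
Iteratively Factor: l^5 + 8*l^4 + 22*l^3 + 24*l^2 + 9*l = (l)*(l^4 + 8*l^3 + 22*l^2 + 24*l + 9) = l*(l + 3)*(l^3 + 5*l^2 + 7*l + 3) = l*(l + 1)*(l + 3)*(l^2 + 4*l + 3) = l*(l + 1)^2*(l + 3)*(l + 3)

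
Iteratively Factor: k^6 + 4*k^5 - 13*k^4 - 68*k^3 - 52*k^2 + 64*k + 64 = (k + 1)*(k^5 + 3*k^4 - 16*k^3 - 52*k^2 + 64) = (k + 1)*(k + 2)*(k^4 + k^3 - 18*k^2 - 16*k + 32) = (k - 4)*(k + 1)*(k + 2)*(k^3 + 5*k^2 + 2*k - 8) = (k - 4)*(k + 1)*(k + 2)^2*(k^2 + 3*k - 4) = (k - 4)*(k - 1)*(k + 1)*(k + 2)^2*(k + 4)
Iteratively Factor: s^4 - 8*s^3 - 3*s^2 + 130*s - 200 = (s + 4)*(s^3 - 12*s^2 + 45*s - 50) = (s - 5)*(s + 4)*(s^2 - 7*s + 10) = (s - 5)^2*(s + 4)*(s - 2)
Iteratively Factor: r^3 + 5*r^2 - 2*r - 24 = (r - 2)*(r^2 + 7*r + 12) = (r - 2)*(r + 4)*(r + 3)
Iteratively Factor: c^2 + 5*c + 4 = (c + 1)*(c + 4)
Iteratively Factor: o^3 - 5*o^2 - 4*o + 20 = (o - 5)*(o^2 - 4) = (o - 5)*(o + 2)*(o - 2)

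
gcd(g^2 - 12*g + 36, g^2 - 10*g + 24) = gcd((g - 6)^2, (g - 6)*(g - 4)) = g - 6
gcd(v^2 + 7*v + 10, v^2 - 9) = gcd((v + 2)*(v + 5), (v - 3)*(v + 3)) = 1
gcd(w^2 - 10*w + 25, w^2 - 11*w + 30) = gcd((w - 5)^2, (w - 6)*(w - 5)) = w - 5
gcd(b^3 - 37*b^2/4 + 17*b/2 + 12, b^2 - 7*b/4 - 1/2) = b - 2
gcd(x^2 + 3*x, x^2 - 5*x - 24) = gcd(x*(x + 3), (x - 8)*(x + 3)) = x + 3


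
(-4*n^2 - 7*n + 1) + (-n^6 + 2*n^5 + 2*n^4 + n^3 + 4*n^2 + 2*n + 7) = -n^6 + 2*n^5 + 2*n^4 + n^3 - 5*n + 8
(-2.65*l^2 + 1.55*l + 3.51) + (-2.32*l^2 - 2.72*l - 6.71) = -4.97*l^2 - 1.17*l - 3.2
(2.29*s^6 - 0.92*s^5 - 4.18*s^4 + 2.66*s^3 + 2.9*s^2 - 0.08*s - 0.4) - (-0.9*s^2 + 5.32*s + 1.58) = 2.29*s^6 - 0.92*s^5 - 4.18*s^4 + 2.66*s^3 + 3.8*s^2 - 5.4*s - 1.98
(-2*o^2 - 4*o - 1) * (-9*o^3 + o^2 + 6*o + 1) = 18*o^5 + 34*o^4 - 7*o^3 - 27*o^2 - 10*o - 1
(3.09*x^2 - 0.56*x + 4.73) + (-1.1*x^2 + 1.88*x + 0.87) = 1.99*x^2 + 1.32*x + 5.6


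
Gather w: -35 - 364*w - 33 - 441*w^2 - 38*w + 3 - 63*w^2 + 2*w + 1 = -504*w^2 - 400*w - 64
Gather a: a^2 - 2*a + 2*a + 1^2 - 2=a^2 - 1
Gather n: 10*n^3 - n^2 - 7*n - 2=10*n^3 - n^2 - 7*n - 2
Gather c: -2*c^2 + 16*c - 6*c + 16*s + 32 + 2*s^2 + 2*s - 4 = -2*c^2 + 10*c + 2*s^2 + 18*s + 28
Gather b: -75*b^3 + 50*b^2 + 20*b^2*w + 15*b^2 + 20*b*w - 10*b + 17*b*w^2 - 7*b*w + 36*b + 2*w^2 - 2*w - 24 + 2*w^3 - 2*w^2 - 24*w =-75*b^3 + b^2*(20*w + 65) + b*(17*w^2 + 13*w + 26) + 2*w^3 - 26*w - 24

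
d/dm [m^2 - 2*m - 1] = 2*m - 2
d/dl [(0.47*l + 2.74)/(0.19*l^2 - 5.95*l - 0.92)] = (-0.0893*l^2 - 1.0412*l + 15.8706)/(0.0361*l^4 - 2.261*l^3 + 35.0529*l^2 + 10.948*l + 0.8464)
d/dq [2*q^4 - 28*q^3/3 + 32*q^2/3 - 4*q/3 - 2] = 8*q^3 - 28*q^2 + 64*q/3 - 4/3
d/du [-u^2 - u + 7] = -2*u - 1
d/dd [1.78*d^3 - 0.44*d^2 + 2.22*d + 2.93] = 5.34*d^2 - 0.88*d + 2.22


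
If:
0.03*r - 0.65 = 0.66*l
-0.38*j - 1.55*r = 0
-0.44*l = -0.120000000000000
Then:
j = -112.85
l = 0.27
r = 27.67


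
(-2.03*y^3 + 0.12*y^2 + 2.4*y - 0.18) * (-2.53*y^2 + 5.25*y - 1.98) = 5.1359*y^5 - 10.9611*y^4 - 1.4226*y^3 + 12.8178*y^2 - 5.697*y + 0.3564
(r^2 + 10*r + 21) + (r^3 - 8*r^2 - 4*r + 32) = r^3 - 7*r^2 + 6*r + 53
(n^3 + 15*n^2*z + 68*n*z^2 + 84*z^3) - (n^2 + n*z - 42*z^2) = n^3 + 15*n^2*z - n^2 + 68*n*z^2 - n*z + 84*z^3 + 42*z^2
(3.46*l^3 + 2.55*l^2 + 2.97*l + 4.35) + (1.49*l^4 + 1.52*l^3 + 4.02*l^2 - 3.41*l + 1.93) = 1.49*l^4 + 4.98*l^3 + 6.57*l^2 - 0.44*l + 6.28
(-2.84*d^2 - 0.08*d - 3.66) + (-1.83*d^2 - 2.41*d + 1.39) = -4.67*d^2 - 2.49*d - 2.27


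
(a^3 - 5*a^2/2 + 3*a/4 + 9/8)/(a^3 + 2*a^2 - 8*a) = (8*a^3 - 20*a^2 + 6*a + 9)/(8*a*(a^2 + 2*a - 8))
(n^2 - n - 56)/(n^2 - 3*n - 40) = (n + 7)/(n + 5)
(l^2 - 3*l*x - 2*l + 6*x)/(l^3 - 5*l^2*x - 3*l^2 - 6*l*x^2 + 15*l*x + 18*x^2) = (l^2 - 3*l*x - 2*l + 6*x)/(l^3 - 5*l^2*x - 3*l^2 - 6*l*x^2 + 15*l*x + 18*x^2)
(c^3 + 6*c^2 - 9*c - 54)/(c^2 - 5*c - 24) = (c^2 + 3*c - 18)/(c - 8)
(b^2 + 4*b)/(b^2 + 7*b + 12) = b/(b + 3)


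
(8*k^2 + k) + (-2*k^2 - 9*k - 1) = 6*k^2 - 8*k - 1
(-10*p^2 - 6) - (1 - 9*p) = -10*p^2 + 9*p - 7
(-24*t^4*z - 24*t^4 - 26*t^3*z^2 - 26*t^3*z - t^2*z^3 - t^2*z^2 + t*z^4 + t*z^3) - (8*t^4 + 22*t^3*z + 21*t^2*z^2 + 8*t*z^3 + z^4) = -24*t^4*z - 32*t^4 - 26*t^3*z^2 - 48*t^3*z - t^2*z^3 - 22*t^2*z^2 + t*z^4 - 7*t*z^3 - z^4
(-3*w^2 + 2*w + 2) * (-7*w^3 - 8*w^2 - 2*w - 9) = 21*w^5 + 10*w^4 - 24*w^3 + 7*w^2 - 22*w - 18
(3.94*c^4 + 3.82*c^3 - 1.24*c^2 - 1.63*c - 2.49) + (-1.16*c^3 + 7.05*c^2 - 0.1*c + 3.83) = 3.94*c^4 + 2.66*c^3 + 5.81*c^2 - 1.73*c + 1.34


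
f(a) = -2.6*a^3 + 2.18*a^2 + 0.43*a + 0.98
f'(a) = -7.8*a^2 + 4.36*a + 0.43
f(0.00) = 0.98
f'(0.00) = 0.43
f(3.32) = -68.71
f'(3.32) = -71.07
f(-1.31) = 10.00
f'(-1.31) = -18.67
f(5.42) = -346.62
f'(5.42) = -205.07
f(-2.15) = 35.97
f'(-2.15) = -45.00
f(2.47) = -23.84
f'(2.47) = -36.39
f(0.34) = 1.28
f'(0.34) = 1.01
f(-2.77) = 71.78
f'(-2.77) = -71.50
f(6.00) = -479.56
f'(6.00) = -254.21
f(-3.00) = 89.51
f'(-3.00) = -82.85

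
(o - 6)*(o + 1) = o^2 - 5*o - 6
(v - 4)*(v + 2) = v^2 - 2*v - 8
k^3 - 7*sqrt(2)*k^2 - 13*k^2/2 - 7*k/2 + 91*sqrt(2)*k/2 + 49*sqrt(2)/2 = (k - 7)*(k + 1/2)*(k - 7*sqrt(2))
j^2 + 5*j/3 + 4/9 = (j + 1/3)*(j + 4/3)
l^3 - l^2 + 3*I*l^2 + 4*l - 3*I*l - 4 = (l - 1)*(l - I)*(l + 4*I)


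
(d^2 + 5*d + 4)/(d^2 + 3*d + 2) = (d + 4)/(d + 2)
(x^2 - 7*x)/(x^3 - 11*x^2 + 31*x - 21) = x/(x^2 - 4*x + 3)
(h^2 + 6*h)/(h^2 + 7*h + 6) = h/(h + 1)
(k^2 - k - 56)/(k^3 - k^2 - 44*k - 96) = (k + 7)/(k^2 + 7*k + 12)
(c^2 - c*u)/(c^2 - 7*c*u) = (c - u)/(c - 7*u)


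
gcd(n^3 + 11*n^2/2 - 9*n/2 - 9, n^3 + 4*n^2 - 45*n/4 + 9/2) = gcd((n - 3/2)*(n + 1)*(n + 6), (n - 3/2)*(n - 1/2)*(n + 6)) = n^2 + 9*n/2 - 9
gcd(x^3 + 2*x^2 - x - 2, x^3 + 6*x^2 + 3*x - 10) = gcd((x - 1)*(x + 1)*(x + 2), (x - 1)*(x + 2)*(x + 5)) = x^2 + x - 2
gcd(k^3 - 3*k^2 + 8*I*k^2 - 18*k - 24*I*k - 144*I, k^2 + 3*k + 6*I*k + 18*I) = k + 3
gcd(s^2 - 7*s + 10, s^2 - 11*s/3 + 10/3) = s - 2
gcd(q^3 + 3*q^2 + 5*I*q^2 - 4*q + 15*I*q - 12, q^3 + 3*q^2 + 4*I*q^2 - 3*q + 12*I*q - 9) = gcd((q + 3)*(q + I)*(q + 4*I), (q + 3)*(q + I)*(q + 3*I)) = q^2 + q*(3 + I) + 3*I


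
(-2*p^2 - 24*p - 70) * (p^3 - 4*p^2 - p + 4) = -2*p^5 - 16*p^4 + 28*p^3 + 296*p^2 - 26*p - 280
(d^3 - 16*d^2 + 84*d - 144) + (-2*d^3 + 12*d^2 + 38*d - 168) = -d^3 - 4*d^2 + 122*d - 312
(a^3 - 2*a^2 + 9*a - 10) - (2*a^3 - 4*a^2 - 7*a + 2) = -a^3 + 2*a^2 + 16*a - 12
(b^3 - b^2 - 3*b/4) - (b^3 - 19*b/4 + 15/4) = -b^2 + 4*b - 15/4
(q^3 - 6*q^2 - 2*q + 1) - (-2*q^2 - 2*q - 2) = q^3 - 4*q^2 + 3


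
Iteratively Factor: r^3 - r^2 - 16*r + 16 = (r - 1)*(r^2 - 16) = (r - 4)*(r - 1)*(r + 4)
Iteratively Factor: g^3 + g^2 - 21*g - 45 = (g + 3)*(g^2 - 2*g - 15) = (g - 5)*(g + 3)*(g + 3)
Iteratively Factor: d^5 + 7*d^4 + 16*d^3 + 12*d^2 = (d + 3)*(d^4 + 4*d^3 + 4*d^2) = (d + 2)*(d + 3)*(d^3 + 2*d^2) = d*(d + 2)*(d + 3)*(d^2 + 2*d) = d^2*(d + 2)*(d + 3)*(d + 2)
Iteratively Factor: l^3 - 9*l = (l)*(l^2 - 9) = l*(l - 3)*(l + 3)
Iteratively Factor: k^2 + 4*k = (k)*(k + 4)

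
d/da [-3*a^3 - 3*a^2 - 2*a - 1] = -9*a^2 - 6*a - 2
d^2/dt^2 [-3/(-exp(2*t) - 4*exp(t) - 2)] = 12*(-(exp(t) + 1)*(exp(2*t) + 4*exp(t) + 2) + 2*(exp(t) + 2)^2*exp(t))*exp(t)/(exp(2*t) + 4*exp(t) + 2)^3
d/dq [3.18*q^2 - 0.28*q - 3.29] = 6.36*q - 0.28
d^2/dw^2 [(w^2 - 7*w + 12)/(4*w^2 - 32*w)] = (w^3 + 36*w^2 - 288*w + 768)/(2*w^3*(w^3 - 24*w^2 + 192*w - 512))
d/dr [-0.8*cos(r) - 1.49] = 0.8*sin(r)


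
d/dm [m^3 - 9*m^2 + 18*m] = 3*m^2 - 18*m + 18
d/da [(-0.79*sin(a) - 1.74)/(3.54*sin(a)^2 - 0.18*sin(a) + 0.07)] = (2.7966*sin(a)^2 + 12.3192*sin(a) - 0.3685)*cos(a)/(12.5316*sin(a)^4 - 1.2744*sin(a)^3 + 0.528*sin(a)^2 - 0.0252*sin(a) + 0.0049)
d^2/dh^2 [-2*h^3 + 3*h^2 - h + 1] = 6 - 12*h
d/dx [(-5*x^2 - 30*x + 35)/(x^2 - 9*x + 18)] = 25*(3*x^2 - 10*x - 9)/(x^4 - 18*x^3 + 117*x^2 - 324*x + 324)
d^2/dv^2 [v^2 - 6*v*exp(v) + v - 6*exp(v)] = -6*v*exp(v) - 18*exp(v) + 2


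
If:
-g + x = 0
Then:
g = x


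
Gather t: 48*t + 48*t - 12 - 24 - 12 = 96*t - 48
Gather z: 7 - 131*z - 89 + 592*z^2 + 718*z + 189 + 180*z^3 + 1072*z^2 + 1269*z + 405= 180*z^3 + 1664*z^2 + 1856*z + 512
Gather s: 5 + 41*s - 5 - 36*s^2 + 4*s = -36*s^2 + 45*s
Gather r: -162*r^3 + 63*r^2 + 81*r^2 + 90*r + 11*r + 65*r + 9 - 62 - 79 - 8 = -162*r^3 + 144*r^2 + 166*r - 140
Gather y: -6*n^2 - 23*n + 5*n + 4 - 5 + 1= -6*n^2 - 18*n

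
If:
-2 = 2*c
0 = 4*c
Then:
No Solution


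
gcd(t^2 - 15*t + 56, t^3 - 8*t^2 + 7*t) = t - 7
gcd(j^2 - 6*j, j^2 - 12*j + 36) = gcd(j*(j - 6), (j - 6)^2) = j - 6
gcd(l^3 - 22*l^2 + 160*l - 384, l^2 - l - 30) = l - 6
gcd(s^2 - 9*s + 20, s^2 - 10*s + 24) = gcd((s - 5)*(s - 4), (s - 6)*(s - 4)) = s - 4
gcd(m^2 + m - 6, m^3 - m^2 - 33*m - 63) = m + 3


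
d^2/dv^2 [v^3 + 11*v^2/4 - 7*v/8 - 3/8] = 6*v + 11/2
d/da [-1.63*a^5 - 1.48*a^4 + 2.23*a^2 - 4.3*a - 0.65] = -8.15*a^4 - 5.92*a^3 + 4.46*a - 4.3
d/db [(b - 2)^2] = 2*b - 4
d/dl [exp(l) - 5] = exp(l)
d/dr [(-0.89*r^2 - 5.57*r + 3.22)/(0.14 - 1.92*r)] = (1.7088*r^2 - 0.2492*r + 5.4026)/(3.6864*r^2 - 0.5376*r + 0.0196)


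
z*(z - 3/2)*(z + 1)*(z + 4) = z^4 + 7*z^3/2 - 7*z^2/2 - 6*z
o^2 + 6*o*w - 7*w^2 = (o - w)*(o + 7*w)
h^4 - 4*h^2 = h^2*(h - 2)*(h + 2)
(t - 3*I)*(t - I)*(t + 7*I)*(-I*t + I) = -I*t^4 + 3*t^3 + I*t^3 - 3*t^2 - 25*I*t^2 - 21*t + 25*I*t + 21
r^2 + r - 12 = (r - 3)*(r + 4)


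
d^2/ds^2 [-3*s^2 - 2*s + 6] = -6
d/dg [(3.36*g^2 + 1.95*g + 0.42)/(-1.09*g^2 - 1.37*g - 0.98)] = (-2.4777*g^2 - 5.67*g - 1.3356)/(1.1881*g^4 + 2.9866*g^3 + 4.0133*g^2 + 2.6852*g + 0.9604)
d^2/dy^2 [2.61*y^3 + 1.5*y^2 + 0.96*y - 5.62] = 15.66*y + 3.0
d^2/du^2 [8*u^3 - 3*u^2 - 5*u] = 48*u - 6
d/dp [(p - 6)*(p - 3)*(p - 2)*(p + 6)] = 4*p^3 - 15*p^2 - 60*p + 180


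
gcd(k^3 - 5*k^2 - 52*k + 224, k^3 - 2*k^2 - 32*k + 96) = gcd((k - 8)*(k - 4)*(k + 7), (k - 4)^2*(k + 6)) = k - 4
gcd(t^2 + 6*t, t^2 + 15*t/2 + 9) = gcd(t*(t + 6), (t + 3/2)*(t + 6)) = t + 6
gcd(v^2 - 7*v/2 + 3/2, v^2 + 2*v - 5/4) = v - 1/2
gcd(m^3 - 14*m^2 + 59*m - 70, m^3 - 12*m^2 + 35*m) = m^2 - 12*m + 35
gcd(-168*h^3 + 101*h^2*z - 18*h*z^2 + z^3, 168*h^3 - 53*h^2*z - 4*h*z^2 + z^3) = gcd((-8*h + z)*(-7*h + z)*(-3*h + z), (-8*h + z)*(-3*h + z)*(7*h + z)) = 24*h^2 - 11*h*z + z^2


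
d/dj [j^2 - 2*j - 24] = 2*j - 2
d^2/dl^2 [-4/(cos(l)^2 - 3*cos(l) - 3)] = 4*(-4*sin(l)^4 - 9*sin(l)^2*cos(l) + 23*sin(l)^2 + 5)/(sin(l)^2 + 3*cos(l) + 2)^3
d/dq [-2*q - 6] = -2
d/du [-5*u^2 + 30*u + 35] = 30 - 10*u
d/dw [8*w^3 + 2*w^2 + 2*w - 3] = 24*w^2 + 4*w + 2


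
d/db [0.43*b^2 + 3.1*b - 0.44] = 0.86*b + 3.1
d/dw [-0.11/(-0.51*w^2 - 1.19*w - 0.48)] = (-0.1122*w - 0.1309)/(0.51*w^2 + 1.19*w + 0.48)^2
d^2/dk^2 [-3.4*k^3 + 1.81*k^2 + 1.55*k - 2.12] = 3.62 - 20.4*k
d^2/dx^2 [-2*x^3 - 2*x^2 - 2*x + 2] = -12*x - 4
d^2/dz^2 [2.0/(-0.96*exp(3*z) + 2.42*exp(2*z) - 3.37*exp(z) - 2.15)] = (-2.0*(2.88*exp(2*z) - 4.84*exp(z) + 3.37)*(5.76*exp(2*z) - 9.68*exp(z) + 6.74)*exp(z) + (17.28*exp(2*z) - 19.36*exp(z) + 6.74)*(0.96*exp(3*z) - 2.42*exp(2*z) + 3.37*exp(z) + 2.15))*exp(z)/(0.96*exp(3*z) - 2.42*exp(2*z) + 3.37*exp(z) + 2.15)^3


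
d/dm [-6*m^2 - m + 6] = -12*m - 1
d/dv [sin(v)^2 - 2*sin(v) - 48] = 2*(sin(v) - 1)*cos(v)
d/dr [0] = 0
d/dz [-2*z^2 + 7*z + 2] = 7 - 4*z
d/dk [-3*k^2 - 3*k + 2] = -6*k - 3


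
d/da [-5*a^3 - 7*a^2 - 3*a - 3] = -15*a^2 - 14*a - 3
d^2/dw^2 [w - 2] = 0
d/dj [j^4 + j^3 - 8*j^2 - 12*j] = 4*j^3 + 3*j^2 - 16*j - 12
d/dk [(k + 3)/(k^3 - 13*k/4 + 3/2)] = 4*(4*k^3 - 13*k - (k + 3)*(12*k^2 - 13) + 6)/(4*k^3 - 13*k + 6)^2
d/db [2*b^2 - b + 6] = 4*b - 1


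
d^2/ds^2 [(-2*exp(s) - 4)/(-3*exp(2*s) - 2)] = (18*exp(4*s) + 144*exp(3*s) - 72*exp(2*s) - 96*exp(s) + 8)*exp(s)/(27*exp(6*s) + 54*exp(4*s) + 36*exp(2*s) + 8)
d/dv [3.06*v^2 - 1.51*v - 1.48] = 6.12*v - 1.51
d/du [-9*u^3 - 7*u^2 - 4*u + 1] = -27*u^2 - 14*u - 4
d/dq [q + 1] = 1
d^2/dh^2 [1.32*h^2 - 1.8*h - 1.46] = 2.64000000000000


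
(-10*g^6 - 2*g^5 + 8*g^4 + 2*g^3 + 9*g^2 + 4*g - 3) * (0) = 0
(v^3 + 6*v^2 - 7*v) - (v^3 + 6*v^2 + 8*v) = -15*v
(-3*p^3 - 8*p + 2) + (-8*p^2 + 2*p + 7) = -3*p^3 - 8*p^2 - 6*p + 9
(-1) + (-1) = -2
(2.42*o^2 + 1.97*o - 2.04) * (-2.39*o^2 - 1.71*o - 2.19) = -5.7838*o^4 - 8.8465*o^3 - 3.7929*o^2 - 0.8259*o + 4.4676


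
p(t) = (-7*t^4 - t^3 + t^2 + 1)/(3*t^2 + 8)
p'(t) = -6*t*(-7*t^4 - t^3 + t^2 + 1)/(3*t^2 + 8)^2 + (-28*t^3 - 3*t^2 + 2*t)/(3*t^2 + 8)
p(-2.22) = -6.72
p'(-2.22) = 8.67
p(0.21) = 0.13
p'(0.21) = -0.02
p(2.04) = -6.08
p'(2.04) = -8.38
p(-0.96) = -0.29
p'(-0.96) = 1.71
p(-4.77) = -45.79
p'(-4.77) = 21.65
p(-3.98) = -30.20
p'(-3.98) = 17.81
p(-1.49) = -1.91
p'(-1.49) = 4.50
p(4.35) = -39.66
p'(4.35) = -20.34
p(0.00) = 0.12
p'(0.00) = 0.00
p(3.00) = -16.69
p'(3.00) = -13.62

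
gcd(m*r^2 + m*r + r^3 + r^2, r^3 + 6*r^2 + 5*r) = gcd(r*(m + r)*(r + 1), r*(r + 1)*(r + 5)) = r^2 + r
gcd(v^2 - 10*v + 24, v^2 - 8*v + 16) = v - 4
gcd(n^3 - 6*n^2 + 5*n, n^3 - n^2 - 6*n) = n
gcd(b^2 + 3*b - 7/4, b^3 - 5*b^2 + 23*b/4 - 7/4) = b - 1/2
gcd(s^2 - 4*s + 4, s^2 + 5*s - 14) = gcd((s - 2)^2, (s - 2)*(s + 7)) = s - 2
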